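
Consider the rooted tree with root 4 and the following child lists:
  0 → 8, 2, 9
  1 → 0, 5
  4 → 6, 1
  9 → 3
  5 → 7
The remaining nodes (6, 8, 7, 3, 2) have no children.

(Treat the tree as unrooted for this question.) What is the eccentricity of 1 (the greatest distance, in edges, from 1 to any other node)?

A farthest node from 1 is 3.
The path 1-0-9-3 has 3 edges.

3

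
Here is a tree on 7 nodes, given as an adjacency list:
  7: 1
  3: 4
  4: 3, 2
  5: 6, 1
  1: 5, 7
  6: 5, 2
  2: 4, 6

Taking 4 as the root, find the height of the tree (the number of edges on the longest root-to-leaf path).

5

7 sits deepest: 4-2-6-5-1-7 — 5 edges from the root.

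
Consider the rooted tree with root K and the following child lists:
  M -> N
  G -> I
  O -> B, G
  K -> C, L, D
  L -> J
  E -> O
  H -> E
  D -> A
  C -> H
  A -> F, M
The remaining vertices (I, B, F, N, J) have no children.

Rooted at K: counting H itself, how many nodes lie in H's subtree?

H's subtree: {H, E, O, B, G, I}, size 6.

6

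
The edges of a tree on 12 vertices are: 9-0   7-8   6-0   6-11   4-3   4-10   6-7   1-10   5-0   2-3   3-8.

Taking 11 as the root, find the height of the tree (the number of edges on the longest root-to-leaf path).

A deepest node is 1, reached by 11 → 6 → 7 → 8 → 3 → 4 → 10 → 1.
That path has 7 edges, so the height is 7.

7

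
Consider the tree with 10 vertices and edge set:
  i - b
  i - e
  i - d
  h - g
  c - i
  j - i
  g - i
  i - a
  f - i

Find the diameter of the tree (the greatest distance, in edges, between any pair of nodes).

A longest path is h - g - i - e, with 3 edges.

3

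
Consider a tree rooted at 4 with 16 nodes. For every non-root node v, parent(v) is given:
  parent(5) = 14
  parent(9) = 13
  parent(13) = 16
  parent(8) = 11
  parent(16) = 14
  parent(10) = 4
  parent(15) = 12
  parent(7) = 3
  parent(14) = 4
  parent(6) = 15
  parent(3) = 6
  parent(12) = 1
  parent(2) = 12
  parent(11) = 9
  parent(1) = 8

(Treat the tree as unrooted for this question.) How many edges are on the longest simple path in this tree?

A longest path is 10-4-14-16-13-9-11-8-1-12-15-6-3-7, with 13 edges.

13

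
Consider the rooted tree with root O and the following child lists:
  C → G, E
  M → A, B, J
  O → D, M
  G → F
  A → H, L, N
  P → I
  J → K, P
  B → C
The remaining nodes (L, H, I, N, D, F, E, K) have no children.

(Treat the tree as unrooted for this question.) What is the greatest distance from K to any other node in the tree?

Distances from K peak at 6, attained at F.
K–J–M–B–C–G–F

6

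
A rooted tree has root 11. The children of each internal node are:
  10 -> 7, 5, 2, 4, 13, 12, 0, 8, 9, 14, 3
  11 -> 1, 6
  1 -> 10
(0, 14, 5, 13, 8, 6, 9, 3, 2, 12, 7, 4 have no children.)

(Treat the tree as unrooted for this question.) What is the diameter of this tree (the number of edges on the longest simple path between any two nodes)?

BFS from 6 reaches 14 last, at distance 4; BFS from 14 confirms no node is farther.
Path: 6 - 11 - 1 - 10 - 14.

4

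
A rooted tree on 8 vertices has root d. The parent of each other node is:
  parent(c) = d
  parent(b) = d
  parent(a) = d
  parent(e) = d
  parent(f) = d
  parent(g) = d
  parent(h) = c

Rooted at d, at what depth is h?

2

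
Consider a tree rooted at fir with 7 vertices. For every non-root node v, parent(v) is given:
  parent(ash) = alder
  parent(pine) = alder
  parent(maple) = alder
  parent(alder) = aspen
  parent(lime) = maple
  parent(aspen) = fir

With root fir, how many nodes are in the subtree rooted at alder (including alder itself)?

5

alder's subtree: {alder, maple, pine, ash, lime}, size 5.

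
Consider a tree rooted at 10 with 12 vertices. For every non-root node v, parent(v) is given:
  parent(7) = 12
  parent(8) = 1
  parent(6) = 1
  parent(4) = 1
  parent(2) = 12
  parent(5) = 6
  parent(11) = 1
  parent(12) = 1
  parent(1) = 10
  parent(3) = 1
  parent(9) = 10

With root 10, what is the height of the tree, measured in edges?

A deepest node is 2, reached by 10–1–12–2.
That path has 3 edges, so the height is 3.

3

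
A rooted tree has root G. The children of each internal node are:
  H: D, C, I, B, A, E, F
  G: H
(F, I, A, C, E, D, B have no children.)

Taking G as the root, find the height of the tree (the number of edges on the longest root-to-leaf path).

I sits deepest: G-H-I — 2 edges from the root.

2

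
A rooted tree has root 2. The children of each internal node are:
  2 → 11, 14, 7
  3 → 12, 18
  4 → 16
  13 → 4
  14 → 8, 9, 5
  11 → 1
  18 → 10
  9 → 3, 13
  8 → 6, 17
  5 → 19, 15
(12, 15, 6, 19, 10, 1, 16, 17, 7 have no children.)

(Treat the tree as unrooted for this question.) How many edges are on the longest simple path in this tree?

BFS from 1 reaches 10 last, at distance 7; BFS from 10 confirms no node is farther.
Path: 1 – 11 – 2 – 14 – 9 – 3 – 18 – 10.

7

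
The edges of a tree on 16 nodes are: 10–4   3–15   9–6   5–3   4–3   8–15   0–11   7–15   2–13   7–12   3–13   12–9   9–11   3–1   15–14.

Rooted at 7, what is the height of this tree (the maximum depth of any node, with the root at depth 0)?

4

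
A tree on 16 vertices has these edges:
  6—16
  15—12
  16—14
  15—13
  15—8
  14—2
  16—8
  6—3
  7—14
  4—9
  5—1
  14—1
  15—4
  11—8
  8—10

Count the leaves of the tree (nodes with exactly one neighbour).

Degree-1 nodes: 2, 3, 5, 7, 9, 10, 11, 12, 13 — 9 of them.

9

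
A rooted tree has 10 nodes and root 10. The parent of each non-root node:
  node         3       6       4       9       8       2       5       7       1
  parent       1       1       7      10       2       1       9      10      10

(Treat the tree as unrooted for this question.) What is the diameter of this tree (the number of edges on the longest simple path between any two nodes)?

5

A longest path is 8-2-1-10-7-4, with 5 edges.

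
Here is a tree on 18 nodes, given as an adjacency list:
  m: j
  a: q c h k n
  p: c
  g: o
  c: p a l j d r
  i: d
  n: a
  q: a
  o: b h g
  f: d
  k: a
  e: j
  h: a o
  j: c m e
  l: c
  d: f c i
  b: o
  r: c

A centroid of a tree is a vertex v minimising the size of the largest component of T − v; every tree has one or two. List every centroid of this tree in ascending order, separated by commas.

c

Removing c splits the tree into components of sizes 8, 3, 3, 1, 1, 1; the largest is 8 ≤ ⌊18/2⌋ = 9.
No neighbour of c does as well, so c is the unique centroid.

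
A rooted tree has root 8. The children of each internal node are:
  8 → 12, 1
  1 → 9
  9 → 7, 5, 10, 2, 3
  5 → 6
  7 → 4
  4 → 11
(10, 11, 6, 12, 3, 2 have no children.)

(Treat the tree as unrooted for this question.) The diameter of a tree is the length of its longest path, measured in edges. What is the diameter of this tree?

BFS from 11 reaches 12 last, at distance 6; BFS from 12 confirms no node is farther.
Path: 11–4–7–9–1–8–12.

6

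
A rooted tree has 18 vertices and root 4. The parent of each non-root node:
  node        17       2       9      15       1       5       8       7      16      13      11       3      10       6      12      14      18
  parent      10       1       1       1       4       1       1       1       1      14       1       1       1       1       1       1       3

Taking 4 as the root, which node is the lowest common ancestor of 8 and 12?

8's ancestor chain is 8, 1, 4 and 12's is 12, 1, 4; they first meet at 1.

1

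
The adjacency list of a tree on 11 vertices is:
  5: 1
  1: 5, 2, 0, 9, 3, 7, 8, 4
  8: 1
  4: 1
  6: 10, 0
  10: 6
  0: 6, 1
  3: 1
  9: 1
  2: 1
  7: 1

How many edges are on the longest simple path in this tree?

4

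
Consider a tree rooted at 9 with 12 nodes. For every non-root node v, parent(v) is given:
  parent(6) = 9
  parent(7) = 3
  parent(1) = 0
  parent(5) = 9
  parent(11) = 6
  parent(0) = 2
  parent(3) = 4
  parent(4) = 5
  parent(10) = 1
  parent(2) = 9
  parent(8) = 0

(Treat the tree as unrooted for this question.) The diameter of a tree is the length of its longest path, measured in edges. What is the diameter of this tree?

8

BFS from 7 reaches 10 last, at distance 8; BFS from 10 confirms no node is farther.
Path: 7–3–4–5–9–2–0–1–10.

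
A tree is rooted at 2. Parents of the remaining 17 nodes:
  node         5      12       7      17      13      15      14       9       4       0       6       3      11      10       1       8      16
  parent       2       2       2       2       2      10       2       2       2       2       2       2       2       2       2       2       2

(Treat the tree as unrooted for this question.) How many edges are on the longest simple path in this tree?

A longest path is 15-10-2-1, with 3 edges.

3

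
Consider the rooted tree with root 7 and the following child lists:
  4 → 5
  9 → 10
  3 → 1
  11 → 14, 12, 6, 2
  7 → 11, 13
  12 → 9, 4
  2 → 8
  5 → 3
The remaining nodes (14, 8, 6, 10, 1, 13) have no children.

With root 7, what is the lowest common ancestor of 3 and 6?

Ancestors of 3 (toward the root): 3, 5, 4, 12, 11, 7.
Ancestors of 6: 6, 11, 7.
The deepest node appearing in both lists is 11.

11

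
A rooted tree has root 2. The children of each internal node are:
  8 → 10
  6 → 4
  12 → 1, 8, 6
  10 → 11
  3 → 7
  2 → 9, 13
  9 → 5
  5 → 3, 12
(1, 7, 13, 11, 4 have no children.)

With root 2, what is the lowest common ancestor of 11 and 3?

5

Ancestors of 11 (toward the root): 11, 10, 8, 12, 5, 9, 2.
Ancestors of 3: 3, 5, 9, 2.
The deepest node appearing in both lists is 5.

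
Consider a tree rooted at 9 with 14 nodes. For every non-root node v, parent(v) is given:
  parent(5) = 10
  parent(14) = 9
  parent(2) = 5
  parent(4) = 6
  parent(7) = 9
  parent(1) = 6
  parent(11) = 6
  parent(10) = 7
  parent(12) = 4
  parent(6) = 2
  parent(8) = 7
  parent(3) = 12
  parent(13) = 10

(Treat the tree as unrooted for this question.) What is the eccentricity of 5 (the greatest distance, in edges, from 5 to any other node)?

5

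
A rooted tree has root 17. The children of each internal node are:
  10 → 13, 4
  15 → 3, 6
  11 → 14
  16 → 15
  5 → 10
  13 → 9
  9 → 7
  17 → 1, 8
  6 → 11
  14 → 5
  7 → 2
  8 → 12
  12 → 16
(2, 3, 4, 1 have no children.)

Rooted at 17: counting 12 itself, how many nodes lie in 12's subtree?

14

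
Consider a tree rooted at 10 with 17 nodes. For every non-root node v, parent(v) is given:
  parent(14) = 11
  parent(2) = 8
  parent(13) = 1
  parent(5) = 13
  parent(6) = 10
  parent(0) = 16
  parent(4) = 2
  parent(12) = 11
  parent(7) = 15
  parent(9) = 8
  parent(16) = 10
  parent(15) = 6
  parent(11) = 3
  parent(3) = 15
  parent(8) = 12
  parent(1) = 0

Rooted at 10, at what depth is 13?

4

Path from 10 to 13: 10 – 16 – 0 – 1 – 13, which has 4 edges.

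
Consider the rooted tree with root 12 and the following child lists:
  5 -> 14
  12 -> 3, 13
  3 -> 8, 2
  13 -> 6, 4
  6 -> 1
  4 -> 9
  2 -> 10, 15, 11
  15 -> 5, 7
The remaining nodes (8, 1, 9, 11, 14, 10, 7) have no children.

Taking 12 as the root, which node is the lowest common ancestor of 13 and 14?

12

Ancestors of 13 (toward the root): 13, 12.
Ancestors of 14: 14, 5, 15, 2, 3, 12.
The deepest node appearing in both lists is 12.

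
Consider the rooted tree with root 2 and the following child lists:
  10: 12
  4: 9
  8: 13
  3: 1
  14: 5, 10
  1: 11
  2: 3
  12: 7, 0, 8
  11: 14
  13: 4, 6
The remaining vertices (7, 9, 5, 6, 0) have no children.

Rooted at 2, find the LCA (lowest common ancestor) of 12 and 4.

12's ancestor chain is 12, 10, 14, 11, 1, 3, 2 and 4's is 4, 13, 8, 12, 10, 14, 11, 1, 3, 2; they first meet at 12.

12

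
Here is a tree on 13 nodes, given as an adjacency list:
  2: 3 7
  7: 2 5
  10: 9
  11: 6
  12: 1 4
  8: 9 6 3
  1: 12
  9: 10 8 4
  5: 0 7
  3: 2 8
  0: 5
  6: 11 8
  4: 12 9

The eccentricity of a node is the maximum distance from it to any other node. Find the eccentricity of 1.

9

A farthest node from 1 is 0.
The path 1-12-4-9-8-3-2-7-5-0 has 9 edges.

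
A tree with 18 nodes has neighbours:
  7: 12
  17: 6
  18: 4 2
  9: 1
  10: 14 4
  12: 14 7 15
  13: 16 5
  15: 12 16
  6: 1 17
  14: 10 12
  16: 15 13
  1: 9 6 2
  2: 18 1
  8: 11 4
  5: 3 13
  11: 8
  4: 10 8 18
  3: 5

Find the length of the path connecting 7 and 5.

The path is 7–12–15–16–13–5, which has 5 edges.

5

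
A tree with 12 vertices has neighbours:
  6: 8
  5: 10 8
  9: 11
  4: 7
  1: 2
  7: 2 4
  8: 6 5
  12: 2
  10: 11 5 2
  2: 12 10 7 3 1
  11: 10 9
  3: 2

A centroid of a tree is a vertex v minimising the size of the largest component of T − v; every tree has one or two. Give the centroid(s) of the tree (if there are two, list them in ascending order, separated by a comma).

2, 10

If 2 is removed the pieces have sizes 6, 2, 1, 1, 1, all ≤ ⌊12/2⌋ = 6.
10 is adjacent to 2 and is also a centroid (the largest component after removing it is likewise 6).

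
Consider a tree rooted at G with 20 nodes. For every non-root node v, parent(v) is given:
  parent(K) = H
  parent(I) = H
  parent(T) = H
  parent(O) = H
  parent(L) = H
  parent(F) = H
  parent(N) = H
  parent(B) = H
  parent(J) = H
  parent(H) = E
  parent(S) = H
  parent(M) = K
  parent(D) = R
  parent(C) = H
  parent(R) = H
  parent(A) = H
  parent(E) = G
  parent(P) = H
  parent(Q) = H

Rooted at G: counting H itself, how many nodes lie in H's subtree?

Descendants of H (including itself): H, C, L, P, R, T, J, N, Q, O, K, B, S, A, F, I, D, M. That's 18.

18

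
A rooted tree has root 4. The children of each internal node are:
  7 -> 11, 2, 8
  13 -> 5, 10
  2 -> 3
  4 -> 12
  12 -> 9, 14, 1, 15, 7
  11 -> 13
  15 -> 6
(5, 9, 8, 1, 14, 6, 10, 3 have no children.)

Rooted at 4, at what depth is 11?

3

4 – 12 – 7 – 11 — 3 edges.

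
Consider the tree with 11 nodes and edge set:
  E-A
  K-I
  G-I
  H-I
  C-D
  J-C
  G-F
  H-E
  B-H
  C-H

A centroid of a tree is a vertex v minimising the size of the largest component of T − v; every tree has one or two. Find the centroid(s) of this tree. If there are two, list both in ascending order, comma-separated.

If H is removed the pieces have sizes 4, 3, 2, 1, all ≤ ⌊11/2⌋ = 5.
No neighbour of H does as well, so H is the unique centroid.

H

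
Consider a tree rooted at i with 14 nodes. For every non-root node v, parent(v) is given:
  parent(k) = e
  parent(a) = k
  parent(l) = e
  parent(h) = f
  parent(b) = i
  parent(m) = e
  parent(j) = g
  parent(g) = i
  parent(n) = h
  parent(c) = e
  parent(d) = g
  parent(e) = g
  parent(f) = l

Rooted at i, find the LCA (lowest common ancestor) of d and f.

g

Path d→root: d g i; path f→root: f l e g i.
First common node: g.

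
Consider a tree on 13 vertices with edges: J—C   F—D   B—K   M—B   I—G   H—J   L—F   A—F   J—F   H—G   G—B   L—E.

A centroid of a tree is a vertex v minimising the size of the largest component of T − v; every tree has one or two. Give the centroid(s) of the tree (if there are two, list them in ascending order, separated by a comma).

J

If J is removed the pieces have sizes 6, 5, 1, all ≤ ⌊13/2⌋ = 6.
No neighbour of J does as well, so J is the unique centroid.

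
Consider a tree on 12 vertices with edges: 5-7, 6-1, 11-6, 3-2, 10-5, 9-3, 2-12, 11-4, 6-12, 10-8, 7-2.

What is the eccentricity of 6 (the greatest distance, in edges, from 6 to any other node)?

6

Distances from 6 peak at 6, attained at 8.
6–12–2–7–5–10–8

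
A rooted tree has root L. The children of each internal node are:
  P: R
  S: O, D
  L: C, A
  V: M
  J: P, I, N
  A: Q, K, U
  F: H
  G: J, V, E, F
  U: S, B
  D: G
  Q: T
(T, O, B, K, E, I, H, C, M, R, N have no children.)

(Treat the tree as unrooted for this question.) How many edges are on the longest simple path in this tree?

BFS from T reaches R last, at distance 9; BFS from R confirms no node is farther.
Path: T–Q–A–U–S–D–G–J–P–R.

9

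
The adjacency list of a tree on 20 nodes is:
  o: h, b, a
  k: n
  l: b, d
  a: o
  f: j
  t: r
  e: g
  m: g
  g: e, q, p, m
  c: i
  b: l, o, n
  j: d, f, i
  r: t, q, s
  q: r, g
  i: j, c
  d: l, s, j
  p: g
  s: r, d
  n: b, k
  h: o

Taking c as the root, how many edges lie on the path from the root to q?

6

Climbing from q to the root: q – r – s – d – j – i – c. That's 6 steps.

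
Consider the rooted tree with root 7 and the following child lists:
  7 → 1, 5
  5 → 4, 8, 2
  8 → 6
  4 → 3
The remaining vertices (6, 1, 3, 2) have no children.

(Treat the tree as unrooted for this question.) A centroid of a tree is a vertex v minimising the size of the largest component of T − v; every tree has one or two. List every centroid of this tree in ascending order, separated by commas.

5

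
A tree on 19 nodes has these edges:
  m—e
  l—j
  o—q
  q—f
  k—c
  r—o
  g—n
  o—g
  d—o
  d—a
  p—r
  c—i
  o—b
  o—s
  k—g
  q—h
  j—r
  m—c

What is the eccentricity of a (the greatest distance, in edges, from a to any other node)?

7

The node farthest from a is e, via a-d-o-g-k-c-m-e — 7 edges.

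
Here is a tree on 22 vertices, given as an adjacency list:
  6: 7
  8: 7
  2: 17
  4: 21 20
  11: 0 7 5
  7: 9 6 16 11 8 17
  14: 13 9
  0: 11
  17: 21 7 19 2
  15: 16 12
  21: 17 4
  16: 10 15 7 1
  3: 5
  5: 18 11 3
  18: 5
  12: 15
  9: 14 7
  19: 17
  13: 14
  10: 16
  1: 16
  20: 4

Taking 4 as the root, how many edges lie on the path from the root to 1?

5

Climbing from 1 to the root: 1 → 16 → 7 → 17 → 21 → 4. That's 5 steps.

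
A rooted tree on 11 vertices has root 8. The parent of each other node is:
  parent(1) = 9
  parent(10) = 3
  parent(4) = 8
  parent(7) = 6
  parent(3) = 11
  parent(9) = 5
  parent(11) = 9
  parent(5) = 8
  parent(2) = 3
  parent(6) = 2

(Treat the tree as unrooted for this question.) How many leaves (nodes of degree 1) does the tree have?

Exactly 4 nodes have a single neighbour: 1, 4, 7, 10.

4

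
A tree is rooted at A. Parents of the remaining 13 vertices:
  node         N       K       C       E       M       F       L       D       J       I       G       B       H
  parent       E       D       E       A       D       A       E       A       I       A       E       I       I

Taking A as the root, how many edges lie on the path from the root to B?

Path from A to B: A–I–B, which has 2 edges.

2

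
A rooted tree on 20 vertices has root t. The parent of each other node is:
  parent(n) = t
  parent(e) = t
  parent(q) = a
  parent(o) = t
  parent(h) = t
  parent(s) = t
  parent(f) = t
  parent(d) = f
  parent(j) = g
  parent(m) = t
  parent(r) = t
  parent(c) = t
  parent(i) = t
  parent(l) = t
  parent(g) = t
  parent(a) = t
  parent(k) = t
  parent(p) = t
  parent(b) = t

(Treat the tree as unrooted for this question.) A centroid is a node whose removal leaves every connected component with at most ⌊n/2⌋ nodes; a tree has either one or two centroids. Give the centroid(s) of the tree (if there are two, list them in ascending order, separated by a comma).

t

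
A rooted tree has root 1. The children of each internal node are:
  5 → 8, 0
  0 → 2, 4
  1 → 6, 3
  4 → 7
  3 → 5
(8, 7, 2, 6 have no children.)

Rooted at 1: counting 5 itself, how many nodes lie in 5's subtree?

Descendants of 5 (including itself): 5, 0, 8, 4, 2, 7. That's 6.

6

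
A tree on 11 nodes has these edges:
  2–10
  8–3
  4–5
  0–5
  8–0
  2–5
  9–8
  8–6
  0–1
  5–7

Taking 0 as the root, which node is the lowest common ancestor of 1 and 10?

Path 1→root: 1 0; path 10→root: 10 2 5 0.
First common node: 0.

0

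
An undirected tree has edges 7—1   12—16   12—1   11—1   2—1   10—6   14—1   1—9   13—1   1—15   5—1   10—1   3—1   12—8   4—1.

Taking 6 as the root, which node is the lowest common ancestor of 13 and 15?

Ancestors of 13 (toward the root): 13, 1, 10, 6.
Ancestors of 15: 15, 1, 10, 6.
The deepest node appearing in both lists is 1.

1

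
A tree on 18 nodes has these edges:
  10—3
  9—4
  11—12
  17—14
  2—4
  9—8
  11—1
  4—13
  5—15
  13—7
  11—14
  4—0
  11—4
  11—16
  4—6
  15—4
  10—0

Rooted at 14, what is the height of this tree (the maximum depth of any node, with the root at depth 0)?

5

3 sits deepest: 14-11-4-0-10-3 — 5 edges from the root.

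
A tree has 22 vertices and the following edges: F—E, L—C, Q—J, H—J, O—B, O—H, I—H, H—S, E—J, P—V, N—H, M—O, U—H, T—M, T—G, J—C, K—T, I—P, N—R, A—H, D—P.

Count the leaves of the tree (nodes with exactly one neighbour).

12

The leaves are A, B, D, F, G, K, L, Q, R, S, U, V.
That is 12 leaves.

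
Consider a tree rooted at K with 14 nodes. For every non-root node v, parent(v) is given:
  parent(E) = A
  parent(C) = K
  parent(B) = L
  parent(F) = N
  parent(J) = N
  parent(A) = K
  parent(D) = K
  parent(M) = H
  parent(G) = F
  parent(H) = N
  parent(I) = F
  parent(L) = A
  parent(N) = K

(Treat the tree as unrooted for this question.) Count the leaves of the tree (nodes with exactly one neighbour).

Degree-1 nodes: B, C, D, E, G, I, J, M — 8 of them.

8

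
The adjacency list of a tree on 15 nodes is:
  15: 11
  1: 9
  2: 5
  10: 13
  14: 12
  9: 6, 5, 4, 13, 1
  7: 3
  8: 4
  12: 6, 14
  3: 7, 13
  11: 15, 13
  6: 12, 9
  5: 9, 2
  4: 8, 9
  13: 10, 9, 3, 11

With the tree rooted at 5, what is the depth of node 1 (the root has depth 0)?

2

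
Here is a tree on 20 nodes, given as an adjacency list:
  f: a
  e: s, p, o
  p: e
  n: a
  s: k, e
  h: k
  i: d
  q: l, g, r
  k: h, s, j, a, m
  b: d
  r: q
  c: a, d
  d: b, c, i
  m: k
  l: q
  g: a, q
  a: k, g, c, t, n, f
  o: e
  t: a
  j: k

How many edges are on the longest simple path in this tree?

7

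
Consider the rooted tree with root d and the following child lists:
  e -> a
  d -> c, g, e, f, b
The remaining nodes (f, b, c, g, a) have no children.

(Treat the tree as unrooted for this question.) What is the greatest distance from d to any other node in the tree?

2

The node farthest from d is a, via d–e–a — 2 edges.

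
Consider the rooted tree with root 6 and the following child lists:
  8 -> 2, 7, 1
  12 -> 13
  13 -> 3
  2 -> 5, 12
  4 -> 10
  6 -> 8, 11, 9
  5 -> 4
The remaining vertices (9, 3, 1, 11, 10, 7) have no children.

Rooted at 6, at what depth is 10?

5

Climbing from 10 to the root: 10 – 4 – 5 – 2 – 8 – 6. That's 5 steps.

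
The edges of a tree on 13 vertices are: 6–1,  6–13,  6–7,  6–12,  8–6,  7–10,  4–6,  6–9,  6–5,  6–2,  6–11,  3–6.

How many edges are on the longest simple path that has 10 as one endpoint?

3

A farthest node from 10 is 2 (9, 1, 8, 12, 11, 13, 3, 5, 4 also at distance 3).
The path 10-7-6-2 has 3 edges.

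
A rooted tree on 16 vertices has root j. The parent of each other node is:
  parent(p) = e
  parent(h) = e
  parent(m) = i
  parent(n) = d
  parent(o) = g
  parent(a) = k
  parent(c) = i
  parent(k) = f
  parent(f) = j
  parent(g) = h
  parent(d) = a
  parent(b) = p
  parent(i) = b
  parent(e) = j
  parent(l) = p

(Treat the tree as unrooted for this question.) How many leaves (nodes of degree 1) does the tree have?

5

The leaves are c, l, m, n, o.
That is 5 leaves.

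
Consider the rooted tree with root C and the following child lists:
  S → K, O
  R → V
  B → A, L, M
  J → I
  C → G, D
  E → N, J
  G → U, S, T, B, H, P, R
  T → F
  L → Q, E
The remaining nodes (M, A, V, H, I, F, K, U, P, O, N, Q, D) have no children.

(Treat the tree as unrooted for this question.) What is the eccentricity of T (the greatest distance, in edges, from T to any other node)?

A farthest node from T is I.
The path T-G-B-L-E-J-I has 6 edges.

6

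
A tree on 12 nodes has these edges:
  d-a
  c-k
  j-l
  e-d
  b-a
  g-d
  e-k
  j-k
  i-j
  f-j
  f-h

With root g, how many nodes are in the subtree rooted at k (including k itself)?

7

The subtree rooted at k contains: k, c, j, f, i, l, h — 7 nodes.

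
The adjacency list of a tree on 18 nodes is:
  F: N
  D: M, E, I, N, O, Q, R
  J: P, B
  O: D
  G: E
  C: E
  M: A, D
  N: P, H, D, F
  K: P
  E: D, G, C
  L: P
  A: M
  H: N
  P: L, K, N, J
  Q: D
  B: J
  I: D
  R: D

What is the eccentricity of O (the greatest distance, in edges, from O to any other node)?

5

Distances from O peak at 5, attained at B.
O – D – N – P – J – B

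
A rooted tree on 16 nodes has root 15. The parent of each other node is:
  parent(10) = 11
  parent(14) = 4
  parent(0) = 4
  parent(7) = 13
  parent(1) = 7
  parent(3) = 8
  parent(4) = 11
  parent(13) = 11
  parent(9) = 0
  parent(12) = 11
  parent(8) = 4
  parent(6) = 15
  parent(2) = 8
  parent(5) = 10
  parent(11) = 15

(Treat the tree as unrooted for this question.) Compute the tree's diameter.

6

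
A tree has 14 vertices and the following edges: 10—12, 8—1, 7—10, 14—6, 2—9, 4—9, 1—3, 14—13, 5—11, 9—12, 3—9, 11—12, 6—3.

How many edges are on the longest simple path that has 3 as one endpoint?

4

A farthest node from 3 is 7 (5 also at distance 4).
The path 3–9–12–10–7 has 4 edges.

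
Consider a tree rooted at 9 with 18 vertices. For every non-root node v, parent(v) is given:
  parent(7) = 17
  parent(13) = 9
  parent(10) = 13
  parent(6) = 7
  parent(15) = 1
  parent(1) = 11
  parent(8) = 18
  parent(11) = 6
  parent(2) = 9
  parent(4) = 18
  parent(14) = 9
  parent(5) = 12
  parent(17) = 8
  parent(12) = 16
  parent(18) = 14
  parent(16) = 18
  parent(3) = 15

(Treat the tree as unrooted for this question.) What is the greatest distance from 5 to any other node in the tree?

11

The node farthest from 5 is 3, via 5–12–16–18–8–17–7–6–11–1–15–3 — 11 edges.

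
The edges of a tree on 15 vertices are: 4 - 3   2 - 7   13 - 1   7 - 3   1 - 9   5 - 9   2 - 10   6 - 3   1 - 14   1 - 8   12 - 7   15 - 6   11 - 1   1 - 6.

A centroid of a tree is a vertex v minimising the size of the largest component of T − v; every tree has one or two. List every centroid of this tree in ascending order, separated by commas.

If 6 is removed the pieces have sizes 7, 6, 1, all ≤ ⌊15/2⌋ = 7.
No neighbour of 6 does as well, so 6 is the unique centroid.

6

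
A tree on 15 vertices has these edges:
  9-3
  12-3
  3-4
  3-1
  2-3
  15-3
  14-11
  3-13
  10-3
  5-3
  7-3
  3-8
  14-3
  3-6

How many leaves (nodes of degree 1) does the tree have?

Exactly 13 nodes have a single neighbour: 1, 2, 4, 5, 6, 7, 8, 9, 10, 11, 12, 13, 15.

13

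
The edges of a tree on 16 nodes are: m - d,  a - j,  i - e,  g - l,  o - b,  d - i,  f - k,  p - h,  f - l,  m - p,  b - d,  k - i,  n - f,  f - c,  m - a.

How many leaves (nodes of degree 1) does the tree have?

Degree-1 nodes: c, e, g, h, j, n, o — 7 of them.

7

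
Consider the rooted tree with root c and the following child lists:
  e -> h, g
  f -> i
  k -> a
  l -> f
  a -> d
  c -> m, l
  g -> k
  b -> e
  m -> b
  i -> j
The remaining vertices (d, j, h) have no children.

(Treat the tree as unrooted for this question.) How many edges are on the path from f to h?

f - l - c - m - b - e - h: 6 edges.

6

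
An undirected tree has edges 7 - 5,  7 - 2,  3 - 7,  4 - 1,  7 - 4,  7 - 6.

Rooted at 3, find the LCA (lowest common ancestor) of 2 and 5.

7

Path 2→root: 2 7 3; path 5→root: 5 7 3.
First common node: 7.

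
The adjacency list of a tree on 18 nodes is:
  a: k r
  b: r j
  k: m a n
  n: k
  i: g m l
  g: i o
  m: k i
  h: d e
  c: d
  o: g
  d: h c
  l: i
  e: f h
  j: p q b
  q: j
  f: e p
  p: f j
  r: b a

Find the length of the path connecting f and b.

Walking from f: f – p – j – b. Length 3.

3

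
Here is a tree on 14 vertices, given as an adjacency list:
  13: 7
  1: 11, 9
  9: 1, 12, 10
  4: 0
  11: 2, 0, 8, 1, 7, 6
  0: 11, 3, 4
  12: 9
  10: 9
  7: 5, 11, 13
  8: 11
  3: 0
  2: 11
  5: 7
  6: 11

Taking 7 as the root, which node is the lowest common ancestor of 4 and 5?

7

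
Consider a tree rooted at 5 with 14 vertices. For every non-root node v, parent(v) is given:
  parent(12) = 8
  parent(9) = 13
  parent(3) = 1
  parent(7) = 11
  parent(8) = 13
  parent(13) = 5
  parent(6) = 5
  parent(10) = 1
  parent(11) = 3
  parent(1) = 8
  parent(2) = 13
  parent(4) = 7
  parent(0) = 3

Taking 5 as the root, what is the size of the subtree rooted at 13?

12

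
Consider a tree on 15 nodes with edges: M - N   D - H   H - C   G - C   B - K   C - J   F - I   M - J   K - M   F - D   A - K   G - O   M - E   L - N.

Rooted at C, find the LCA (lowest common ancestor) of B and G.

C

Path B→root: B K M J C; path G→root: G C.
First common node: C.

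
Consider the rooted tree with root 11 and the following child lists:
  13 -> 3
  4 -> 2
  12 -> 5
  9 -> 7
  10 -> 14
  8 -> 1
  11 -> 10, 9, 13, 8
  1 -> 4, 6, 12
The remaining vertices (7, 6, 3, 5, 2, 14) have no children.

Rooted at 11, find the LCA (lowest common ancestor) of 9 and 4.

Path 9→root: 9 11; path 4→root: 4 1 8 11.
First common node: 11.

11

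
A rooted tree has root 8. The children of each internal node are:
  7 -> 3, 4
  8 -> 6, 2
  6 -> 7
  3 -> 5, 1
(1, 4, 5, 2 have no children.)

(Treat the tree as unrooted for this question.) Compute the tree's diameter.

Starting from 5, a farthest node is 2 at distance 5.
One longest path: 5 – 3 – 7 – 6 – 8 – 2.
So the diameter is 5.

5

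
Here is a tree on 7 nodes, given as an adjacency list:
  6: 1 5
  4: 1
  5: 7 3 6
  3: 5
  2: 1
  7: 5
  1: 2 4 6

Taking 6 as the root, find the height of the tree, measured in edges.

2

The longest root-to-leaf path is 6-5-3 (2 edges).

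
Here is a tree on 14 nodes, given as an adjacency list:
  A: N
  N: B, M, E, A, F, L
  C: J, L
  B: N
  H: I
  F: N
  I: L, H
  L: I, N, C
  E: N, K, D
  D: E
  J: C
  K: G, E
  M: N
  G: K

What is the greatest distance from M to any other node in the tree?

Distances from M peak at 4, attained at G (J, H also at distance 4).
M – N – E – K – G

4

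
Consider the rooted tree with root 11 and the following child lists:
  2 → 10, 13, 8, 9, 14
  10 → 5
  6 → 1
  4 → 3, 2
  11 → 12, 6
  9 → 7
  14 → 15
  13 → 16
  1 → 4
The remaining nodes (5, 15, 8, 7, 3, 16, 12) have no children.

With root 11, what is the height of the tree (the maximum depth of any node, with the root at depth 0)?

6

A deepest node is 5, reached by 11 – 6 – 1 – 4 – 2 – 10 – 5.
That path has 6 edges, so the height is 6.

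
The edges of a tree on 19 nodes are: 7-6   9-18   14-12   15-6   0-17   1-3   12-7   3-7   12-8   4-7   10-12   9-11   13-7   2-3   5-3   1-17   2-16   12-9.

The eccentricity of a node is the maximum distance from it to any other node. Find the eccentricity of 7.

4

A farthest node from 7 is 0.
The path 7 – 3 – 1 – 17 – 0 has 4 edges.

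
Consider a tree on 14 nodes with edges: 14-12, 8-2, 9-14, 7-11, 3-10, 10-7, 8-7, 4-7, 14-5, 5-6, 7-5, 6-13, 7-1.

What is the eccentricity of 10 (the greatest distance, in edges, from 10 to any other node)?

Distances from 10 peak at 4, attained at 9 (12, 13 also at distance 4).
10-7-5-14-9

4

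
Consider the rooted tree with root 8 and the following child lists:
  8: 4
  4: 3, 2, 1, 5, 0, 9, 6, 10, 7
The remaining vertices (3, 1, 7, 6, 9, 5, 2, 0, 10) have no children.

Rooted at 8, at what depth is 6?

Climbing from 6 to the root: 6 → 4 → 8. That's 2 steps.

2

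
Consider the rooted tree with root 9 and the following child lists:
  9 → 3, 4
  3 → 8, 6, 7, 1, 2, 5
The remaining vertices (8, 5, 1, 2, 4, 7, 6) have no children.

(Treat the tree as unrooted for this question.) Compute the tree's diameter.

3

A longest path is 4-9-3-6, with 3 edges.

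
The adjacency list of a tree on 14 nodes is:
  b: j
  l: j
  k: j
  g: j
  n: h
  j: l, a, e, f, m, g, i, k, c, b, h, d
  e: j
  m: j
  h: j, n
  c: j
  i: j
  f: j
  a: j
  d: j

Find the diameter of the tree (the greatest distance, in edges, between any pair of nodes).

A longest path is n-h-j-b, with 3 edges.

3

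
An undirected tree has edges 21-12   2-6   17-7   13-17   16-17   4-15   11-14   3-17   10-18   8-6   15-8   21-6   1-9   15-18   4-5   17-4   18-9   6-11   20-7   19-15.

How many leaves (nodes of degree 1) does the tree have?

The leaves are 1, 2, 3, 5, 10, 12, 13, 14, 16, 19, 20.
That is 11 leaves.

11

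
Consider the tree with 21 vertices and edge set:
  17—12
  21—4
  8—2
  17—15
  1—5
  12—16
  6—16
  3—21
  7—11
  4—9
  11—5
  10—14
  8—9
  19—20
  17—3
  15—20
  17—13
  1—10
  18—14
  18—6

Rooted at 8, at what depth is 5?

13

Path from 8 to 5: 8 → 9 → 4 → 21 → 3 → 17 → 12 → 16 → 6 → 18 → 14 → 10 → 1 → 5, which has 13 edges.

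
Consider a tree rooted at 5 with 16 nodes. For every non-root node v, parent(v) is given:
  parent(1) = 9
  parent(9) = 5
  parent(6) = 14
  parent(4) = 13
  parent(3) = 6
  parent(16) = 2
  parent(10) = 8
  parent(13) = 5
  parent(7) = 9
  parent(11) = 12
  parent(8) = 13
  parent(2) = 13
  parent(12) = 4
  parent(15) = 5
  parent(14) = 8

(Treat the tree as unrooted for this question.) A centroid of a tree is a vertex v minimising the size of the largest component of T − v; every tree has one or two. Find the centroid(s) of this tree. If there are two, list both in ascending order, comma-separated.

If 13 is removed the pieces have sizes 5, 5, 3, 2, all ≤ ⌊16/2⌋ = 8.
No neighbour of 13 does as well, so 13 is the unique centroid.

13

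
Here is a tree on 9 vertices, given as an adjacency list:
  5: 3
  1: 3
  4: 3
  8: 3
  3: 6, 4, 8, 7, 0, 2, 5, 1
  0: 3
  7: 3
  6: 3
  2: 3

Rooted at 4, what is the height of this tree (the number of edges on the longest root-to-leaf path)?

2

1 sits deepest: 4 – 3 – 1 — 2 edges from the root.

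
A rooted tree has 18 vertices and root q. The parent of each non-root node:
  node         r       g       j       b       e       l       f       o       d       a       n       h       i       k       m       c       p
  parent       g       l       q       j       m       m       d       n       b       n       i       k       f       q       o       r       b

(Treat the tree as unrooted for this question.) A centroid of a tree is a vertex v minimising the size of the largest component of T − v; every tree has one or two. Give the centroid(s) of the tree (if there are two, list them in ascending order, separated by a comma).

Delete n: the remaining components have sizes 9, 7, 1. Max 9 ≤ 9, so n is a centroid.
Its neighbour i also leaves a largest component of size 9, so both are centroids.

i, n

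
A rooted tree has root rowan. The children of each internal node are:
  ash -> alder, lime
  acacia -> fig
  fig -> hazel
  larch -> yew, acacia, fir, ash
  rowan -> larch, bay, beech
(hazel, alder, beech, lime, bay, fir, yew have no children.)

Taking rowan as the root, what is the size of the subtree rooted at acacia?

3

Descendants of acacia (including itself): acacia, fig, hazel. That's 3.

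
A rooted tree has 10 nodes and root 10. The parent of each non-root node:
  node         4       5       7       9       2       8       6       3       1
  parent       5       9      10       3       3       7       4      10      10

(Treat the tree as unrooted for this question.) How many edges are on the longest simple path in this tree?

BFS from 8 reaches 6 last, at distance 7; BFS from 6 confirms no node is farther.
Path: 8 - 7 - 10 - 3 - 9 - 5 - 4 - 6.

7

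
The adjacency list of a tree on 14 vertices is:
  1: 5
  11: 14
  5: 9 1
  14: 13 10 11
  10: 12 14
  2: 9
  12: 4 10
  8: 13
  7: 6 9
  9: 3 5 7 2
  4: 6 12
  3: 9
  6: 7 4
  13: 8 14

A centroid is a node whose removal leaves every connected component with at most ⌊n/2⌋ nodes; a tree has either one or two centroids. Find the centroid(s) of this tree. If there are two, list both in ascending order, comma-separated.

Delete 6: the remaining components have sizes 7, 6. Max 7 ≤ 7, so 6 is a centroid.
Its neighbour 4 also leaves a largest component of size 7, so both are centroids.

4, 6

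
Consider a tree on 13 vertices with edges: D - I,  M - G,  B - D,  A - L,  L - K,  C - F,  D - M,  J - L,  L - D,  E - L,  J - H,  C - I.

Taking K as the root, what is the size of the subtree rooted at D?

7

The subtree rooted at D contains: D, M, I, B, G, C, F — 7 nodes.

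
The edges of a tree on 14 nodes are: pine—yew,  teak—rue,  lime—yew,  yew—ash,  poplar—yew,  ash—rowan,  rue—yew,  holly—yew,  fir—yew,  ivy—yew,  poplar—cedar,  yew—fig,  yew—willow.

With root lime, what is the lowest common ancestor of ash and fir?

Path ash→root: ash yew lime; path fir→root: fir yew lime.
First common node: yew.

yew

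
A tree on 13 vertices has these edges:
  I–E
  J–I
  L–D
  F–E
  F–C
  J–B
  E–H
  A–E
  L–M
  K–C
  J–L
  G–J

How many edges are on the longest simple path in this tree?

BFS from K reaches M last, at distance 7; BFS from M confirms no node is farther.
Path: K–C–F–E–I–J–L–M.

7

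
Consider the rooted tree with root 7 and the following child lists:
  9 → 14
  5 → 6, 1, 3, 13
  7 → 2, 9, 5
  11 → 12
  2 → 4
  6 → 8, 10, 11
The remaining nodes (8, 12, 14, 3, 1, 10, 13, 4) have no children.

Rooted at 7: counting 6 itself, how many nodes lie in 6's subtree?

6's subtree: {6, 11, 8, 10, 12}, size 5.

5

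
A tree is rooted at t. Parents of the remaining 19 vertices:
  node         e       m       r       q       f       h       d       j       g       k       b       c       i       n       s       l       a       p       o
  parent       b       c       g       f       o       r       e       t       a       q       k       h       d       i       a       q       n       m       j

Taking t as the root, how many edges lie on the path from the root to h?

14

Path from t to h: t–j–o–f–q–k–b–e–d–i–n–a–g–r–h, which has 14 edges.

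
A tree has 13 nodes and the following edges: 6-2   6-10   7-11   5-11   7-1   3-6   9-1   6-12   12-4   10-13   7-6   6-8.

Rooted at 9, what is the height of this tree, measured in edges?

4 sits deepest: 9 → 1 → 7 → 6 → 12 → 4 — 5 edges from the root.

5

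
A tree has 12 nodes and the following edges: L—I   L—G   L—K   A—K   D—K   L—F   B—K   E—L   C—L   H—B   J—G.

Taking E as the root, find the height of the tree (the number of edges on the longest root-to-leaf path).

The longest root-to-leaf path is E-L-K-B-H (4 edges).

4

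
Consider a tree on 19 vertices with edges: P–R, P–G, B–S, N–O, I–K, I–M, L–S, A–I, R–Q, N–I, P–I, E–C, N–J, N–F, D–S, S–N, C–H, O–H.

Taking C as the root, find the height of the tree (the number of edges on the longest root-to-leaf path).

7

The longest root-to-leaf path is C → H → O → N → I → P → R → Q (7 edges).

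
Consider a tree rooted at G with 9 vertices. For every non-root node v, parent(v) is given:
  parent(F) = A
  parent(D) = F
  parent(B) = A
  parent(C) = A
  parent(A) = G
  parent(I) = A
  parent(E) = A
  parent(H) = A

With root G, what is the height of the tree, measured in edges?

3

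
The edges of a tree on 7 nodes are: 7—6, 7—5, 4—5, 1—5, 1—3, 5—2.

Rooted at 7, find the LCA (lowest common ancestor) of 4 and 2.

4's ancestor chain is 4, 5, 7 and 2's is 2, 5, 7; they first meet at 5.

5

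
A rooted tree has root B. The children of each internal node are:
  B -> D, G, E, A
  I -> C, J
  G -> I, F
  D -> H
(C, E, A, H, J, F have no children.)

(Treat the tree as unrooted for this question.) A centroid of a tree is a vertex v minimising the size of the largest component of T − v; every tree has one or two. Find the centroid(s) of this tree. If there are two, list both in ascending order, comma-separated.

If G is removed the pieces have sizes 5, 3, 1, all ≤ ⌊10/2⌋ = 5.
Its neighbour B also leaves a largest component of size 5, so both are centroids.

B, G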